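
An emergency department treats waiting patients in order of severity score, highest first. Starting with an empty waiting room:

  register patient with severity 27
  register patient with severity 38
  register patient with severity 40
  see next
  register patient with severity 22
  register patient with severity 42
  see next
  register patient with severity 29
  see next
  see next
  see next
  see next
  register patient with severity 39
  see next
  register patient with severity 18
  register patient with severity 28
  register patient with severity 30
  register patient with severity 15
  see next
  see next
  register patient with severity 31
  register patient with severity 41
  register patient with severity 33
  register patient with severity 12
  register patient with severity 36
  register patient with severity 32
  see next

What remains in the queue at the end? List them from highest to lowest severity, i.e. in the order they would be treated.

insert 27 → {27}
insert 38 → {38, 27}
insert 40 → {40, 38, 27}
see next → 40; now {38, 27}
insert 22 → {38, 27, 22}
insert 42 → {42, 38, 27, 22}
see next → 42; now {38, 27, 22}
insert 29 → {38, 29, 27, 22}
see next → 38; now {29, 27, 22}
see next → 29; now {27, 22}
see next → 27; now {22}
see next → 22; now {}
insert 39 → {39}
see next → 39; now {}
insert 18 → {18}
insert 28 → {28, 18}
insert 30 → {30, 28, 18}
insert 15 → {30, 28, 18, 15}
see next → 30; now {28, 18, 15}
see next → 28; now {18, 15}
insert 31 → {31, 18, 15}
insert 41 → {41, 31, 18, 15}
insert 33 → {41, 33, 31, 18, 15}
insert 12 → {41, 33, 31, 18, 15, 12}
insert 36 → {41, 36, 33, 31, 18, 15, 12}
insert 32 → {41, 36, 33, 32, 31, 18, 15, 12}
see next → 41; now {36, 33, 32, 31, 18, 15, 12}

36, 33, 32, 31, 18, 15, 12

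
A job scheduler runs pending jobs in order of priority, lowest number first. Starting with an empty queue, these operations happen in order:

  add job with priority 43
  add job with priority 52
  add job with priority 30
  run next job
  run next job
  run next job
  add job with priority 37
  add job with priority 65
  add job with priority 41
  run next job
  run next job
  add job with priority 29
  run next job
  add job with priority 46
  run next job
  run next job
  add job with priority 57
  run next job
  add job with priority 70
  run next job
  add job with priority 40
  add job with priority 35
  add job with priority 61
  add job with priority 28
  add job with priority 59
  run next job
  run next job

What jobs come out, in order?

insert 43 → {43}
insert 52 → {43, 52}
insert 30 → {30, 43, 52}
run next job → 30; now {43, 52}
run next job → 43; now {52}
run next job → 52; now {}
insert 37 → {37}
insert 65 → {37, 65}
insert 41 → {37, 41, 65}
run next job → 37; now {41, 65}
run next job → 41; now {65}
insert 29 → {29, 65}
run next job → 29; now {65}
insert 46 → {46, 65}
run next job → 46; now {65}
run next job → 65; now {}
insert 57 → {57}
run next job → 57; now {}
insert 70 → {70}
run next job → 70; now {}
insert 40 → {40}
insert 35 → {35, 40}
insert 61 → {35, 40, 61}
insert 28 → {28, 35, 40, 61}
insert 59 → {28, 35, 40, 59, 61}
run next job → 28; now {35, 40, 59, 61}
run next job → 35; now {40, 59, 61}

[30, 43, 52, 37, 41, 29, 46, 65, 57, 70, 28, 35]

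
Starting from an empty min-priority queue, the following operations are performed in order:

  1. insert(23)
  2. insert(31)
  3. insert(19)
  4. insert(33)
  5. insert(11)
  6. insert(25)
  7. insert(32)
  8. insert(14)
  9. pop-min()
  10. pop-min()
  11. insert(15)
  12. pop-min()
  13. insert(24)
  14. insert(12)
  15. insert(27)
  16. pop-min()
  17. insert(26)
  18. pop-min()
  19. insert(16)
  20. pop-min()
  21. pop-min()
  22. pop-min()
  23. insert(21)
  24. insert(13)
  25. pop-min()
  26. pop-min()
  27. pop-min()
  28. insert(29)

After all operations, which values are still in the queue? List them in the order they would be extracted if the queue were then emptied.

insert 23 → {23}
insert 31 → {23, 31}
insert 19 → {19, 23, 31}
insert 33 → {19, 23, 31, 33}
insert 11 → {11, 19, 23, 31, 33}
insert 25 → {11, 19, 23, 25, 31, 33}
insert 32 → {11, 19, 23, 25, 31, 32, 33}
insert 14 → {11, 14, 19, 23, 25, 31, 32, 33}
pop-min → 11; now {14, 19, 23, 25, 31, 32, 33}
pop-min → 14; now {19, 23, 25, 31, 32, 33}
insert 15 → {15, 19, 23, 25, 31, 32, 33}
pop-min → 15; now {19, 23, 25, 31, 32, 33}
insert 24 → {19, 23, 24, 25, 31, 32, 33}
insert 12 → {12, 19, 23, 24, 25, 31, 32, 33}
insert 27 → {12, 19, 23, 24, 25, 27, 31, 32, 33}
pop-min → 12; now {19, 23, 24, 25, 27, 31, 32, 33}
insert 26 → {19, 23, 24, 25, 26, 27, 31, 32, 33}
pop-min → 19; now {23, 24, 25, 26, 27, 31, 32, 33}
insert 16 → {16, 23, 24, 25, 26, 27, 31, 32, 33}
pop-min → 16; now {23, 24, 25, 26, 27, 31, 32, 33}
pop-min → 23; now {24, 25, 26, 27, 31, 32, 33}
pop-min → 24; now {25, 26, 27, 31, 32, 33}
insert 21 → {21, 25, 26, 27, 31, 32, 33}
insert 13 → {13, 21, 25, 26, 27, 31, 32, 33}
pop-min → 13; now {21, 25, 26, 27, 31, 32, 33}
pop-min → 21; now {25, 26, 27, 31, 32, 33}
pop-min → 25; now {26, 27, 31, 32, 33}
insert 29 → {26, 27, 29, 31, 32, 33}

[26, 27, 29, 31, 32, 33]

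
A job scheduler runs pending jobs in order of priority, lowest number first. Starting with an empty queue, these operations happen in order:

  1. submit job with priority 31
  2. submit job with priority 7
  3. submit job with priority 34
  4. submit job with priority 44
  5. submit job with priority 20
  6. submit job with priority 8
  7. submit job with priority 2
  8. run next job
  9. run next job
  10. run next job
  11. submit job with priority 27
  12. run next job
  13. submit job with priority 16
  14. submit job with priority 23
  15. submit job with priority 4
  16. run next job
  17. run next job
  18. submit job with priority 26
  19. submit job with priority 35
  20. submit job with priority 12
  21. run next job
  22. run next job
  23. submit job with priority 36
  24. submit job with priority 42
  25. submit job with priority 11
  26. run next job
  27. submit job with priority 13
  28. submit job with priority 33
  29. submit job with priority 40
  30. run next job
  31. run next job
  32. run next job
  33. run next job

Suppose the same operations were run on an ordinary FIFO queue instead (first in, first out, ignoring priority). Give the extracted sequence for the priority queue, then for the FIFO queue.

priority queue: [2, 7, 8, 20, 4, 16, 12, 23, 11, 13, 26, 27, 31]; FIFO queue: 31, 7, 34, 44, 20, 8, 2, 27, 16, 23, 4, 26, 35

insert 31 → {31}
insert 7 → {7, 31}
insert 34 → {7, 31, 34}
insert 44 → {7, 31, 34, 44}
insert 20 → {7, 20, 31, 34, 44}
insert 8 → {7, 8, 20, 31, 34, 44}
insert 2 → {2, 7, 8, 20, 31, 34, 44}
run next job → 2; now {7, 8, 20, 31, 34, 44}
run next job → 7; now {8, 20, 31, 34, 44}
run next job → 8; now {20, 31, 34, 44}
insert 27 → {20, 27, 31, 34, 44}
run next job → 20; now {27, 31, 34, 44}
insert 16 → {16, 27, 31, 34, 44}
insert 23 → {16, 23, 27, 31, 34, 44}
insert 4 → {4, 16, 23, 27, 31, 34, 44}
run next job → 4; now {16, 23, 27, 31, 34, 44}
run next job → 16; now {23, 27, 31, 34, 44}
insert 26 → {23, 26, 27, 31, 34, 44}
insert 35 → {23, 26, 27, 31, 34, 35, 44}
insert 12 → {12, 23, 26, 27, 31, 34, 35, 44}
run next job → 12; now {23, 26, 27, 31, 34, 35, 44}
run next job → 23; now {26, 27, 31, 34, 35, 44}
insert 36 → {26, 27, 31, 34, 35, 36, 44}
insert 42 → {26, 27, 31, 34, 35, 36, 42, 44}
insert 11 → {11, 26, 27, 31, 34, 35, 36, 42, 44}
run next job → 11; now {26, 27, 31, 34, 35, 36, 42, 44}
insert 13 → {13, 26, 27, 31, 34, 35, 36, 42, 44}
insert 33 → {13, 26, 27, 31, 33, 34, 35, 36, 42, 44}
insert 40 → {13, 26, 27, 31, 33, 34, 35, 36, 40, 42, 44}
run next job → 13; now {26, 27, 31, 33, 34, 35, 36, 40, 42, 44}
run next job → 26; now {27, 31, 33, 34, 35, 36, 40, 42, 44}
run next job → 27; now {31, 33, 34, 35, 36, 40, 42, 44}
run next job → 31; now {33, 34, 35, 36, 40, 42, 44}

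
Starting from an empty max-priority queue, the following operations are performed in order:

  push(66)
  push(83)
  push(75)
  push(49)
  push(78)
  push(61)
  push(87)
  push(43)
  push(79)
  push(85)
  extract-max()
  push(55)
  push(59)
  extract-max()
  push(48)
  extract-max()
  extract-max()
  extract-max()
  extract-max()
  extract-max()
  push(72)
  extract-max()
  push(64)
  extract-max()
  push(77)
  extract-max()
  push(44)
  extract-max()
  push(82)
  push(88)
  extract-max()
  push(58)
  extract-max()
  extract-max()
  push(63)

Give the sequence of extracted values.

insert 66 → {66}
insert 83 → {83, 66}
insert 75 → {83, 75, 66}
insert 49 → {83, 75, 66, 49}
insert 78 → {83, 78, 75, 66, 49}
insert 61 → {83, 78, 75, 66, 61, 49}
insert 87 → {87, 83, 78, 75, 66, 61, 49}
insert 43 → {87, 83, 78, 75, 66, 61, 49, 43}
insert 79 → {87, 83, 79, 78, 75, 66, 61, 49, 43}
insert 85 → {87, 85, 83, 79, 78, 75, 66, 61, 49, 43}
extract-max → 87; now {85, 83, 79, 78, 75, 66, 61, 49, 43}
insert 55 → {85, 83, 79, 78, 75, 66, 61, 55, 49, 43}
insert 59 → {85, 83, 79, 78, 75, 66, 61, 59, 55, 49, 43}
extract-max → 85; now {83, 79, 78, 75, 66, 61, 59, 55, 49, 43}
insert 48 → {83, 79, 78, 75, 66, 61, 59, 55, 49, 48, 43}
extract-max → 83; now {79, 78, 75, 66, 61, 59, 55, 49, 48, 43}
extract-max → 79; now {78, 75, 66, 61, 59, 55, 49, 48, 43}
extract-max → 78; now {75, 66, 61, 59, 55, 49, 48, 43}
extract-max → 75; now {66, 61, 59, 55, 49, 48, 43}
extract-max → 66; now {61, 59, 55, 49, 48, 43}
insert 72 → {72, 61, 59, 55, 49, 48, 43}
extract-max → 72; now {61, 59, 55, 49, 48, 43}
insert 64 → {64, 61, 59, 55, 49, 48, 43}
extract-max → 64; now {61, 59, 55, 49, 48, 43}
insert 77 → {77, 61, 59, 55, 49, 48, 43}
extract-max → 77; now {61, 59, 55, 49, 48, 43}
insert 44 → {61, 59, 55, 49, 48, 44, 43}
extract-max → 61; now {59, 55, 49, 48, 44, 43}
insert 82 → {82, 59, 55, 49, 48, 44, 43}
insert 88 → {88, 82, 59, 55, 49, 48, 44, 43}
extract-max → 88; now {82, 59, 55, 49, 48, 44, 43}
insert 58 → {82, 59, 58, 55, 49, 48, 44, 43}
extract-max → 82; now {59, 58, 55, 49, 48, 44, 43}
extract-max → 59; now {58, 55, 49, 48, 44, 43}
insert 63 → {63, 58, 55, 49, 48, 44, 43}

[87, 85, 83, 79, 78, 75, 66, 72, 64, 77, 61, 88, 82, 59]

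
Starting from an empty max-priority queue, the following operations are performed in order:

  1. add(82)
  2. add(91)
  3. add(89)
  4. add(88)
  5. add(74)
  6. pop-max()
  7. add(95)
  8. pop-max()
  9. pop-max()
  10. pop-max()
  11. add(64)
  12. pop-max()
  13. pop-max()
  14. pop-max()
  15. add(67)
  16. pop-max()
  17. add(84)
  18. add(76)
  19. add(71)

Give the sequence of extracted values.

91 → 95 → 89 → 88 → 82 → 74 → 64 → 67

insert 82 → {82}
insert 91 → {91, 82}
insert 89 → {91, 89, 82}
insert 88 → {91, 89, 88, 82}
insert 74 → {91, 89, 88, 82, 74}
pop-max → 91; now {89, 88, 82, 74}
insert 95 → {95, 89, 88, 82, 74}
pop-max → 95; now {89, 88, 82, 74}
pop-max → 89; now {88, 82, 74}
pop-max → 88; now {82, 74}
insert 64 → {82, 74, 64}
pop-max → 82; now {74, 64}
pop-max → 74; now {64}
pop-max → 64; now {}
insert 67 → {67}
pop-max → 67; now {}
insert 84 → {84}
insert 76 → {84, 76}
insert 71 → {84, 76, 71}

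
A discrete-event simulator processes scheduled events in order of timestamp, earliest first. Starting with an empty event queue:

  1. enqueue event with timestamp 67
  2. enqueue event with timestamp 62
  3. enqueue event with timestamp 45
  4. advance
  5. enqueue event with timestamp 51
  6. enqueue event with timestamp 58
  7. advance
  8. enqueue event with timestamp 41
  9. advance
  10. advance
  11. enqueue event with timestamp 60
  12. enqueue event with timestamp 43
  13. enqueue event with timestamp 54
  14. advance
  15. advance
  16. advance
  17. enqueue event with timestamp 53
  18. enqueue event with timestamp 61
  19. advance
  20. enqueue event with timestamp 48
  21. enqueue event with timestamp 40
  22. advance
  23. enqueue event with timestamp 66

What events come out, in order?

45, 51, 41, 58, 43, 54, 60, 53, 40

insert 67 → {67}
insert 62 → {62, 67}
insert 45 → {45, 62, 67}
advance → 45; now {62, 67}
insert 51 → {51, 62, 67}
insert 58 → {51, 58, 62, 67}
advance → 51; now {58, 62, 67}
insert 41 → {41, 58, 62, 67}
advance → 41; now {58, 62, 67}
advance → 58; now {62, 67}
insert 60 → {60, 62, 67}
insert 43 → {43, 60, 62, 67}
insert 54 → {43, 54, 60, 62, 67}
advance → 43; now {54, 60, 62, 67}
advance → 54; now {60, 62, 67}
advance → 60; now {62, 67}
insert 53 → {53, 62, 67}
insert 61 → {53, 61, 62, 67}
advance → 53; now {61, 62, 67}
insert 48 → {48, 61, 62, 67}
insert 40 → {40, 48, 61, 62, 67}
advance → 40; now {48, 61, 62, 67}
insert 66 → {48, 61, 62, 66, 67}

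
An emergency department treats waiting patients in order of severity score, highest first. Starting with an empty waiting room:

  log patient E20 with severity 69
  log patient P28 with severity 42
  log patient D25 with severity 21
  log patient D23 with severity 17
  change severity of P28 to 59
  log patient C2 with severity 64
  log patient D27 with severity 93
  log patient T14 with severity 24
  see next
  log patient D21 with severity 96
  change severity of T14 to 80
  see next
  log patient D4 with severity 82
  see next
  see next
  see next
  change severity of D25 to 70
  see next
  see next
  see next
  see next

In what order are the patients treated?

D27 → D21 → D4 → T14 → E20 → D25 → C2 → P28 → D23

add E20 (severity 69) → {E20:69}
add P28 (severity 42) → {E20:69, P28:42}
add D25 (severity 21) → {E20:69, P28:42, D25:21}
add D23 (severity 17) → {E20:69, P28:42, D25:21, D23:17}
update P28 to severity 59 → {E20:69, P28:59, D25:21, D23:17}
add C2 (severity 64) → {E20:69, C2:64, P28:59, D25:21, D23:17}
add D27 (severity 93) → {D27:93, E20:69, C2:64, P28:59, D25:21, D23:17}
add T14 (severity 24) → {D27:93, E20:69, C2:64, P28:59, T14:24, D25:21, D23:17}
see next → D27; now {E20:69, C2:64, P28:59, T14:24, D25:21, D23:17}
add D21 (severity 96) → {D21:96, E20:69, C2:64, P28:59, T14:24, D25:21, D23:17}
update T14 to severity 80 → {D21:96, T14:80, E20:69, C2:64, P28:59, D25:21, D23:17}
see next → D21; now {T14:80, E20:69, C2:64, P28:59, D25:21, D23:17}
add D4 (severity 82) → {D4:82, T14:80, E20:69, C2:64, P28:59, D25:21, D23:17}
see next → D4; now {T14:80, E20:69, C2:64, P28:59, D25:21, D23:17}
see next → T14; now {E20:69, C2:64, P28:59, D25:21, D23:17}
see next → E20; now {C2:64, P28:59, D25:21, D23:17}
update D25 to severity 70 → {D25:70, C2:64, P28:59, D23:17}
see next → D25; now {C2:64, P28:59, D23:17}
see next → C2; now {P28:59, D23:17}
see next → P28; now {D23:17}
see next → D23; now {}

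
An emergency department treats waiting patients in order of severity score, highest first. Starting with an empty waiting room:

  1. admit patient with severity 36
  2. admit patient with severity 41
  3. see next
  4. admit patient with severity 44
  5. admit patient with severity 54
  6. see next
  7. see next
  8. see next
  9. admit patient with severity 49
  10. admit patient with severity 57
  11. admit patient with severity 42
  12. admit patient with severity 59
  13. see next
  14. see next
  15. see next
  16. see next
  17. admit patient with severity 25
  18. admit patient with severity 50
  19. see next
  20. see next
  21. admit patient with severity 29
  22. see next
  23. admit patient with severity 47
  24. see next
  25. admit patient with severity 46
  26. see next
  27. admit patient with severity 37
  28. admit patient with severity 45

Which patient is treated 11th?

29

insert 36 → {36}
insert 41 → {41, 36}
see next → 41; now {36}
insert 44 → {44, 36}
insert 54 → {54, 44, 36}
see next → 54; now {44, 36}
see next → 44; now {36}
see next → 36; now {}
insert 49 → {49}
insert 57 → {57, 49}
insert 42 → {57, 49, 42}
insert 59 → {59, 57, 49, 42}
see next → 59; now {57, 49, 42}
see next → 57; now {49, 42}
see next → 49; now {42}
see next → 42; now {}
insert 25 → {25}
insert 50 → {50, 25}
see next → 50; now {25}
see next → 25; now {}
insert 29 → {29}
see next → 29; now {}
insert 47 → {47}
see next → 47; now {}
insert 46 → {46}
see next → 46; now {}
insert 37 → {37}
insert 45 → {45, 37}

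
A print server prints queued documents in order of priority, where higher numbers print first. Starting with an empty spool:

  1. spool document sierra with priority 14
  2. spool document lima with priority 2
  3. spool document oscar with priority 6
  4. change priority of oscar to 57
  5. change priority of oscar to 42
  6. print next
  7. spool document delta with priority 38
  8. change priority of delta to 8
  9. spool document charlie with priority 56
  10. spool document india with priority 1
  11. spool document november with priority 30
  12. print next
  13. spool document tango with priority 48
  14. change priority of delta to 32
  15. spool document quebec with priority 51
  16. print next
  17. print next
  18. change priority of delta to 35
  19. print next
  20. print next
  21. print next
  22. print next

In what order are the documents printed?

oscar, charlie, quebec, tango, delta, november, sierra, lima

add sierra (priority 14) → {sierra:14}
add lima (priority 2) → {sierra:14, lima:2}
add oscar (priority 6) → {sierra:14, oscar:6, lima:2}
update oscar to priority 57 → {oscar:57, sierra:14, lima:2}
update oscar to priority 42 → {oscar:42, sierra:14, lima:2}
print next → oscar; now {sierra:14, lima:2}
add delta (priority 38) → {delta:38, sierra:14, lima:2}
update delta to priority 8 → {sierra:14, delta:8, lima:2}
add charlie (priority 56) → {charlie:56, sierra:14, delta:8, lima:2}
add india (priority 1) → {charlie:56, sierra:14, delta:8, lima:2, india:1}
add november (priority 30) → {charlie:56, november:30, sierra:14, delta:8, lima:2, india:1}
print next → charlie; now {november:30, sierra:14, delta:8, lima:2, india:1}
add tango (priority 48) → {tango:48, november:30, sierra:14, delta:8, lima:2, india:1}
update delta to priority 32 → {tango:48, delta:32, november:30, sierra:14, lima:2, india:1}
add quebec (priority 51) → {quebec:51, tango:48, delta:32, november:30, sierra:14, lima:2, india:1}
print next → quebec; now {tango:48, delta:32, november:30, sierra:14, lima:2, india:1}
print next → tango; now {delta:32, november:30, sierra:14, lima:2, india:1}
update delta to priority 35 → {delta:35, november:30, sierra:14, lima:2, india:1}
print next → delta; now {november:30, sierra:14, lima:2, india:1}
print next → november; now {sierra:14, lima:2, india:1}
print next → sierra; now {lima:2, india:1}
print next → lima; now {india:1}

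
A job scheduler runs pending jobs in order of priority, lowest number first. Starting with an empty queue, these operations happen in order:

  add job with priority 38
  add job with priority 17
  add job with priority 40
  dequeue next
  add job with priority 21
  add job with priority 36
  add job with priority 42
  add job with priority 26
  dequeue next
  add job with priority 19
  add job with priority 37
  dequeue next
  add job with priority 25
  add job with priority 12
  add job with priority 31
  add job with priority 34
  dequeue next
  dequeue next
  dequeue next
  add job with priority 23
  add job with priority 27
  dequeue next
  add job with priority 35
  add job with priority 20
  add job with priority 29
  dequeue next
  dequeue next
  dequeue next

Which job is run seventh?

insert 38 → {38}
insert 17 → {17, 38}
insert 40 → {17, 38, 40}
dequeue next → 17; now {38, 40}
insert 21 → {21, 38, 40}
insert 36 → {21, 36, 38, 40}
insert 42 → {21, 36, 38, 40, 42}
insert 26 → {21, 26, 36, 38, 40, 42}
dequeue next → 21; now {26, 36, 38, 40, 42}
insert 19 → {19, 26, 36, 38, 40, 42}
insert 37 → {19, 26, 36, 37, 38, 40, 42}
dequeue next → 19; now {26, 36, 37, 38, 40, 42}
insert 25 → {25, 26, 36, 37, 38, 40, 42}
insert 12 → {12, 25, 26, 36, 37, 38, 40, 42}
insert 31 → {12, 25, 26, 31, 36, 37, 38, 40, 42}
insert 34 → {12, 25, 26, 31, 34, 36, 37, 38, 40, 42}
dequeue next → 12; now {25, 26, 31, 34, 36, 37, 38, 40, 42}
dequeue next → 25; now {26, 31, 34, 36, 37, 38, 40, 42}
dequeue next → 26; now {31, 34, 36, 37, 38, 40, 42}
insert 23 → {23, 31, 34, 36, 37, 38, 40, 42}
insert 27 → {23, 27, 31, 34, 36, 37, 38, 40, 42}
dequeue next → 23; now {27, 31, 34, 36, 37, 38, 40, 42}
insert 35 → {27, 31, 34, 35, 36, 37, 38, 40, 42}
insert 20 → {20, 27, 31, 34, 35, 36, 37, 38, 40, 42}
insert 29 → {20, 27, 29, 31, 34, 35, 36, 37, 38, 40, 42}
dequeue next → 20; now {27, 29, 31, 34, 35, 36, 37, 38, 40, 42}
dequeue next → 27; now {29, 31, 34, 35, 36, 37, 38, 40, 42}
dequeue next → 29; now {31, 34, 35, 36, 37, 38, 40, 42}

23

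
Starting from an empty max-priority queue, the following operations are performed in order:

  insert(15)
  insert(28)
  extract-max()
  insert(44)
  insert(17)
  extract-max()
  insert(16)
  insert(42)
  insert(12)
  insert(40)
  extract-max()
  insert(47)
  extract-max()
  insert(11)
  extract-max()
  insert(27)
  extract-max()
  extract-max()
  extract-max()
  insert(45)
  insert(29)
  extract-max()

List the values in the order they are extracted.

28 → 44 → 42 → 47 → 40 → 27 → 17 → 16 → 45

insert 15 → {15}
insert 28 → {28, 15}
extract-max → 28; now {15}
insert 44 → {44, 15}
insert 17 → {44, 17, 15}
extract-max → 44; now {17, 15}
insert 16 → {17, 16, 15}
insert 42 → {42, 17, 16, 15}
insert 12 → {42, 17, 16, 15, 12}
insert 40 → {42, 40, 17, 16, 15, 12}
extract-max → 42; now {40, 17, 16, 15, 12}
insert 47 → {47, 40, 17, 16, 15, 12}
extract-max → 47; now {40, 17, 16, 15, 12}
insert 11 → {40, 17, 16, 15, 12, 11}
extract-max → 40; now {17, 16, 15, 12, 11}
insert 27 → {27, 17, 16, 15, 12, 11}
extract-max → 27; now {17, 16, 15, 12, 11}
extract-max → 17; now {16, 15, 12, 11}
extract-max → 16; now {15, 12, 11}
insert 45 → {45, 15, 12, 11}
insert 29 → {45, 29, 15, 12, 11}
extract-max → 45; now {29, 15, 12, 11}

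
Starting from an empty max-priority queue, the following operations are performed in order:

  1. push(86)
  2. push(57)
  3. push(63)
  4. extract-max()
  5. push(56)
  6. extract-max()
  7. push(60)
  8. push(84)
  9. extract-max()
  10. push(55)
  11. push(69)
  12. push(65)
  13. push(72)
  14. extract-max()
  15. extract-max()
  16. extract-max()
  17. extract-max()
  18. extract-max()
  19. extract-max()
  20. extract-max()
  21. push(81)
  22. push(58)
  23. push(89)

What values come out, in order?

insert 86 → {86}
insert 57 → {86, 57}
insert 63 → {86, 63, 57}
extract-max → 86; now {63, 57}
insert 56 → {63, 57, 56}
extract-max → 63; now {57, 56}
insert 60 → {60, 57, 56}
insert 84 → {84, 60, 57, 56}
extract-max → 84; now {60, 57, 56}
insert 55 → {60, 57, 56, 55}
insert 69 → {69, 60, 57, 56, 55}
insert 65 → {69, 65, 60, 57, 56, 55}
insert 72 → {72, 69, 65, 60, 57, 56, 55}
extract-max → 72; now {69, 65, 60, 57, 56, 55}
extract-max → 69; now {65, 60, 57, 56, 55}
extract-max → 65; now {60, 57, 56, 55}
extract-max → 60; now {57, 56, 55}
extract-max → 57; now {56, 55}
extract-max → 56; now {55}
extract-max → 55; now {}
insert 81 → {81}
insert 58 → {81, 58}
insert 89 → {89, 81, 58}

86, 63, 84, 72, 69, 65, 60, 57, 56, 55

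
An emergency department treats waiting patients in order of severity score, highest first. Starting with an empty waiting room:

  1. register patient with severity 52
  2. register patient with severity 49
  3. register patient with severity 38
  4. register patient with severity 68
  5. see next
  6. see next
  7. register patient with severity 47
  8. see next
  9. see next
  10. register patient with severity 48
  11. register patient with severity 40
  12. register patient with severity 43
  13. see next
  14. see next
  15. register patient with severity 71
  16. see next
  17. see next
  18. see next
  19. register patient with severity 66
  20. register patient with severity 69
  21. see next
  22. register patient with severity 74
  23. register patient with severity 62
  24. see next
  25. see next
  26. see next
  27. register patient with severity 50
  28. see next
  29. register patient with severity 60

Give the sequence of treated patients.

[68, 52, 49, 47, 48, 43, 71, 40, 38, 69, 74, 66, 62, 50]

insert 52 → {52}
insert 49 → {52, 49}
insert 38 → {52, 49, 38}
insert 68 → {68, 52, 49, 38}
see next → 68; now {52, 49, 38}
see next → 52; now {49, 38}
insert 47 → {49, 47, 38}
see next → 49; now {47, 38}
see next → 47; now {38}
insert 48 → {48, 38}
insert 40 → {48, 40, 38}
insert 43 → {48, 43, 40, 38}
see next → 48; now {43, 40, 38}
see next → 43; now {40, 38}
insert 71 → {71, 40, 38}
see next → 71; now {40, 38}
see next → 40; now {38}
see next → 38; now {}
insert 66 → {66}
insert 69 → {69, 66}
see next → 69; now {66}
insert 74 → {74, 66}
insert 62 → {74, 66, 62}
see next → 74; now {66, 62}
see next → 66; now {62}
see next → 62; now {}
insert 50 → {50}
see next → 50; now {}
insert 60 → {60}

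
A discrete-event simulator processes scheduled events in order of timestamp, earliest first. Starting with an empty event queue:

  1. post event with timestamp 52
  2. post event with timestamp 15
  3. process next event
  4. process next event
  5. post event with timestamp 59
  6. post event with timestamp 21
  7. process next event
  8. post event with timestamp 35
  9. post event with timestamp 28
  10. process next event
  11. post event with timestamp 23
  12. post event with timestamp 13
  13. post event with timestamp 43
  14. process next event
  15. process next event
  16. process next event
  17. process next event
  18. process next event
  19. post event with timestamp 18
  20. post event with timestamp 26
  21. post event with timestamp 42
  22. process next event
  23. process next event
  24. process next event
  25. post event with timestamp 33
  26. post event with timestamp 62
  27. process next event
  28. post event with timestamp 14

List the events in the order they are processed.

insert 52 → {52}
insert 15 → {15, 52}
process next event → 15; now {52}
process next event → 52; now {}
insert 59 → {59}
insert 21 → {21, 59}
process next event → 21; now {59}
insert 35 → {35, 59}
insert 28 → {28, 35, 59}
process next event → 28; now {35, 59}
insert 23 → {23, 35, 59}
insert 13 → {13, 23, 35, 59}
insert 43 → {13, 23, 35, 43, 59}
process next event → 13; now {23, 35, 43, 59}
process next event → 23; now {35, 43, 59}
process next event → 35; now {43, 59}
process next event → 43; now {59}
process next event → 59; now {}
insert 18 → {18}
insert 26 → {18, 26}
insert 42 → {18, 26, 42}
process next event → 18; now {26, 42}
process next event → 26; now {42}
process next event → 42; now {}
insert 33 → {33}
insert 62 → {33, 62}
process next event → 33; now {62}
insert 14 → {14, 62}

15 → 52 → 21 → 28 → 13 → 23 → 35 → 43 → 59 → 18 → 26 → 42 → 33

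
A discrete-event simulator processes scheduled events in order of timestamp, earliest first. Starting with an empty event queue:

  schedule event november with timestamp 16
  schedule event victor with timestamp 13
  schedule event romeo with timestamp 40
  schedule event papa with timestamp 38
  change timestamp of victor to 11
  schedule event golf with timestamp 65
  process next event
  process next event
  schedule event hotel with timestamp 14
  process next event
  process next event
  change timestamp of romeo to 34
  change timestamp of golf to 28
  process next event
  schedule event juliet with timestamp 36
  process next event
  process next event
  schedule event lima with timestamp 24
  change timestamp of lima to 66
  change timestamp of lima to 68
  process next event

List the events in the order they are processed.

add november (timestamp 16) → {november:16}
add victor (timestamp 13) → {victor:13, november:16}
add romeo (timestamp 40) → {victor:13, november:16, romeo:40}
add papa (timestamp 38) → {victor:13, november:16, papa:38, romeo:40}
update victor to timestamp 11 → {victor:11, november:16, papa:38, romeo:40}
add golf (timestamp 65) → {victor:11, november:16, papa:38, romeo:40, golf:65}
process next event → victor; now {november:16, papa:38, romeo:40, golf:65}
process next event → november; now {papa:38, romeo:40, golf:65}
add hotel (timestamp 14) → {hotel:14, papa:38, romeo:40, golf:65}
process next event → hotel; now {papa:38, romeo:40, golf:65}
process next event → papa; now {romeo:40, golf:65}
update romeo to timestamp 34 → {romeo:34, golf:65}
update golf to timestamp 28 → {golf:28, romeo:34}
process next event → golf; now {romeo:34}
add juliet (timestamp 36) → {romeo:34, juliet:36}
process next event → romeo; now {juliet:36}
process next event → juliet; now {}
add lima (timestamp 24) → {lima:24}
update lima to timestamp 66 → {lima:66}
update lima to timestamp 68 → {lima:68}
process next event → lima; now {}

victor, november, hotel, papa, golf, romeo, juliet, lima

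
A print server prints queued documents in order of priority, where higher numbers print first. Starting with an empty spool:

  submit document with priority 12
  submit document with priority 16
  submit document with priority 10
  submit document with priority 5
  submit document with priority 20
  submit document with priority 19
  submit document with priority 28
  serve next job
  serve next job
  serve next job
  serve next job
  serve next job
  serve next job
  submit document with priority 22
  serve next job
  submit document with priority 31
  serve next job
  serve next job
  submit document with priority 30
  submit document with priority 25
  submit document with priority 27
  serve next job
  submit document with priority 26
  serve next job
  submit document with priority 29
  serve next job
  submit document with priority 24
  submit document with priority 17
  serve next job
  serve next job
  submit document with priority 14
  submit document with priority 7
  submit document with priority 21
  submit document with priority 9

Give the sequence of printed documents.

insert 12 → {12}
insert 16 → {16, 12}
insert 10 → {16, 12, 10}
insert 5 → {16, 12, 10, 5}
insert 20 → {20, 16, 12, 10, 5}
insert 19 → {20, 19, 16, 12, 10, 5}
insert 28 → {28, 20, 19, 16, 12, 10, 5}
serve next job → 28; now {20, 19, 16, 12, 10, 5}
serve next job → 20; now {19, 16, 12, 10, 5}
serve next job → 19; now {16, 12, 10, 5}
serve next job → 16; now {12, 10, 5}
serve next job → 12; now {10, 5}
serve next job → 10; now {5}
insert 22 → {22, 5}
serve next job → 22; now {5}
insert 31 → {31, 5}
serve next job → 31; now {5}
serve next job → 5; now {}
insert 30 → {30}
insert 25 → {30, 25}
insert 27 → {30, 27, 25}
serve next job → 30; now {27, 25}
insert 26 → {27, 26, 25}
serve next job → 27; now {26, 25}
insert 29 → {29, 26, 25}
serve next job → 29; now {26, 25}
insert 24 → {26, 25, 24}
insert 17 → {26, 25, 24, 17}
serve next job → 26; now {25, 24, 17}
serve next job → 25; now {24, 17}
insert 14 → {24, 17, 14}
insert 7 → {24, 17, 14, 7}
insert 21 → {24, 21, 17, 14, 7}
insert 9 → {24, 21, 17, 14, 9, 7}

28, 20, 19, 16, 12, 10, 22, 31, 5, 30, 27, 29, 26, 25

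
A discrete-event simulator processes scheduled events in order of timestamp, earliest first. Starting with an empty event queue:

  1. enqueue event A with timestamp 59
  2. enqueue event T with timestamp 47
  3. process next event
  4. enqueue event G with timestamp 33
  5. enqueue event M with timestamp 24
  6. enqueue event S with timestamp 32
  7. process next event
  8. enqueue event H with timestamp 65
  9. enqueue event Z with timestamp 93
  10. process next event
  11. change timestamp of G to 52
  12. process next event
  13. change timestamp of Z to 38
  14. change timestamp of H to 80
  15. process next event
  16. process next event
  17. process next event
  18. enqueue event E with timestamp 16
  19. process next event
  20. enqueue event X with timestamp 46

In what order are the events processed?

add A (timestamp 59) → {A:59}
add T (timestamp 47) → {T:47, A:59}
process next event → T; now {A:59}
add G (timestamp 33) → {G:33, A:59}
add M (timestamp 24) → {M:24, G:33, A:59}
add S (timestamp 32) → {M:24, S:32, G:33, A:59}
process next event → M; now {S:32, G:33, A:59}
add H (timestamp 65) → {S:32, G:33, A:59, H:65}
add Z (timestamp 93) → {S:32, G:33, A:59, H:65, Z:93}
process next event → S; now {G:33, A:59, H:65, Z:93}
update G to timestamp 52 → {G:52, A:59, H:65, Z:93}
process next event → G; now {A:59, H:65, Z:93}
update Z to timestamp 38 → {Z:38, A:59, H:65}
update H to timestamp 80 → {Z:38, A:59, H:80}
process next event → Z; now {A:59, H:80}
process next event → A; now {H:80}
process next event → H; now {}
add E (timestamp 16) → {E:16}
process next event → E; now {}
add X (timestamp 46) → {X:46}

T → M → S → G → Z → A → H → E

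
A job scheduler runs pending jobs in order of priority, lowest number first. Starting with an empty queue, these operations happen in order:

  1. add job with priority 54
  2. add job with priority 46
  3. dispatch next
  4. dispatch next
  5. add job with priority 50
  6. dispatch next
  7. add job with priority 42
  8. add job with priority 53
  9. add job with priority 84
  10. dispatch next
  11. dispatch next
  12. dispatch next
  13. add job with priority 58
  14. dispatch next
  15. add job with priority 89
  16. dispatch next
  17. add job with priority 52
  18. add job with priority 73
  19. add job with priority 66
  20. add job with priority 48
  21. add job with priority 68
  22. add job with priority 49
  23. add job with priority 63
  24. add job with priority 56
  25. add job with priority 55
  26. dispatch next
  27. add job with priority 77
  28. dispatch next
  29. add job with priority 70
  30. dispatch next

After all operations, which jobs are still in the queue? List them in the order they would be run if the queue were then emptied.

insert 54 → {54}
insert 46 → {46, 54}
dispatch next → 46; now {54}
dispatch next → 54; now {}
insert 50 → {50}
dispatch next → 50; now {}
insert 42 → {42}
insert 53 → {42, 53}
insert 84 → {42, 53, 84}
dispatch next → 42; now {53, 84}
dispatch next → 53; now {84}
dispatch next → 84; now {}
insert 58 → {58}
dispatch next → 58; now {}
insert 89 → {89}
dispatch next → 89; now {}
insert 52 → {52}
insert 73 → {52, 73}
insert 66 → {52, 66, 73}
insert 48 → {48, 52, 66, 73}
insert 68 → {48, 52, 66, 68, 73}
insert 49 → {48, 49, 52, 66, 68, 73}
insert 63 → {48, 49, 52, 63, 66, 68, 73}
insert 56 → {48, 49, 52, 56, 63, 66, 68, 73}
insert 55 → {48, 49, 52, 55, 56, 63, 66, 68, 73}
dispatch next → 48; now {49, 52, 55, 56, 63, 66, 68, 73}
insert 77 → {49, 52, 55, 56, 63, 66, 68, 73, 77}
dispatch next → 49; now {52, 55, 56, 63, 66, 68, 73, 77}
insert 70 → {52, 55, 56, 63, 66, 68, 70, 73, 77}
dispatch next → 52; now {55, 56, 63, 66, 68, 70, 73, 77}

55 → 56 → 63 → 66 → 68 → 70 → 73 → 77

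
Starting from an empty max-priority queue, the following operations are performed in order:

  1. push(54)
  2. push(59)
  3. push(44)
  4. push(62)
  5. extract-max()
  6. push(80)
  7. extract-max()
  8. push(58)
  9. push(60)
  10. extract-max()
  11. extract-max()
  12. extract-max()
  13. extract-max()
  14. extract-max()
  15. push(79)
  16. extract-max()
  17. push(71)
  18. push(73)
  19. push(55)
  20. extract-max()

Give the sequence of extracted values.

insert 54 → {54}
insert 59 → {59, 54}
insert 44 → {59, 54, 44}
insert 62 → {62, 59, 54, 44}
extract-max → 62; now {59, 54, 44}
insert 80 → {80, 59, 54, 44}
extract-max → 80; now {59, 54, 44}
insert 58 → {59, 58, 54, 44}
insert 60 → {60, 59, 58, 54, 44}
extract-max → 60; now {59, 58, 54, 44}
extract-max → 59; now {58, 54, 44}
extract-max → 58; now {54, 44}
extract-max → 54; now {44}
extract-max → 44; now {}
insert 79 → {79}
extract-max → 79; now {}
insert 71 → {71}
insert 73 → {73, 71}
insert 55 → {73, 71, 55}
extract-max → 73; now {71, 55}

62 → 80 → 60 → 59 → 58 → 54 → 44 → 79 → 73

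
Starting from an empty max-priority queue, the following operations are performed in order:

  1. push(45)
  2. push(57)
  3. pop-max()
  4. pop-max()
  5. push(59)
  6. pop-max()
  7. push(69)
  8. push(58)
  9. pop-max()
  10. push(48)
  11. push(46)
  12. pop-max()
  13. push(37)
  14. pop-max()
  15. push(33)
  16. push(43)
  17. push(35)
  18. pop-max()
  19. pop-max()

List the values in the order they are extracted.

57, 45, 59, 69, 58, 48, 46, 43

insert 45 → {45}
insert 57 → {57, 45}
pop-max → 57; now {45}
pop-max → 45; now {}
insert 59 → {59}
pop-max → 59; now {}
insert 69 → {69}
insert 58 → {69, 58}
pop-max → 69; now {58}
insert 48 → {58, 48}
insert 46 → {58, 48, 46}
pop-max → 58; now {48, 46}
insert 37 → {48, 46, 37}
pop-max → 48; now {46, 37}
insert 33 → {46, 37, 33}
insert 43 → {46, 43, 37, 33}
insert 35 → {46, 43, 37, 35, 33}
pop-max → 46; now {43, 37, 35, 33}
pop-max → 43; now {37, 35, 33}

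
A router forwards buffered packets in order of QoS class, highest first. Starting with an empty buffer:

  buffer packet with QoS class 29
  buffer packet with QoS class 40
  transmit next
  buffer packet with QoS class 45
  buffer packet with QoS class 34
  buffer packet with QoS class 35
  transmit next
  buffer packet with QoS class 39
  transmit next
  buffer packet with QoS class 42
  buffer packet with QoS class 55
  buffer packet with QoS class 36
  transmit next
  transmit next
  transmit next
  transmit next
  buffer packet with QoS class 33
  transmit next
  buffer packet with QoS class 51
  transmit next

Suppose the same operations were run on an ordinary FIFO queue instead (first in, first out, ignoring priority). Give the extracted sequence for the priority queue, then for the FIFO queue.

insert 29 → {29}
insert 40 → {40, 29}
transmit next → 40; now {29}
insert 45 → {45, 29}
insert 34 → {45, 34, 29}
insert 35 → {45, 35, 34, 29}
transmit next → 45; now {35, 34, 29}
insert 39 → {39, 35, 34, 29}
transmit next → 39; now {35, 34, 29}
insert 42 → {42, 35, 34, 29}
insert 55 → {55, 42, 35, 34, 29}
insert 36 → {55, 42, 36, 35, 34, 29}
transmit next → 55; now {42, 36, 35, 34, 29}
transmit next → 42; now {36, 35, 34, 29}
transmit next → 36; now {35, 34, 29}
transmit next → 35; now {34, 29}
insert 33 → {34, 33, 29}
transmit next → 34; now {33, 29}
insert 51 → {51, 33, 29}
transmit next → 51; now {33, 29}

priority queue: 40 → 45 → 39 → 55 → 42 → 36 → 35 → 34 → 51; FIFO queue: 29, 40, 45, 34, 35, 39, 42, 55, 36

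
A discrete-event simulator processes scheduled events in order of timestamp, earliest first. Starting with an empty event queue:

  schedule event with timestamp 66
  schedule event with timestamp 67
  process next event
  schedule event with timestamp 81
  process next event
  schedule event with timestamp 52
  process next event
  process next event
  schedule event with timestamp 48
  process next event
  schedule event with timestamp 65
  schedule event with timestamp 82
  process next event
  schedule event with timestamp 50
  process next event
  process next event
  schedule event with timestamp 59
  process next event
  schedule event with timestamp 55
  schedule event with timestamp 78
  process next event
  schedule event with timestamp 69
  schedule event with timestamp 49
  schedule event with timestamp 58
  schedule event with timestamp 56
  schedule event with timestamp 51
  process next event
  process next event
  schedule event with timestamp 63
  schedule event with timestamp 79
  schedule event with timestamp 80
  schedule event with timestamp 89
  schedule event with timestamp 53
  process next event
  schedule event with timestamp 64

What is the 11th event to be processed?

49

insert 66 → {66}
insert 67 → {66, 67}
process next event → 66; now {67}
insert 81 → {67, 81}
process next event → 67; now {81}
insert 52 → {52, 81}
process next event → 52; now {81}
process next event → 81; now {}
insert 48 → {48}
process next event → 48; now {}
insert 65 → {65}
insert 82 → {65, 82}
process next event → 65; now {82}
insert 50 → {50, 82}
process next event → 50; now {82}
process next event → 82; now {}
insert 59 → {59}
process next event → 59; now {}
insert 55 → {55}
insert 78 → {55, 78}
process next event → 55; now {78}
insert 69 → {69, 78}
insert 49 → {49, 69, 78}
insert 58 → {49, 58, 69, 78}
insert 56 → {49, 56, 58, 69, 78}
insert 51 → {49, 51, 56, 58, 69, 78}
process next event → 49; now {51, 56, 58, 69, 78}
process next event → 51; now {56, 58, 69, 78}
insert 63 → {56, 58, 63, 69, 78}
insert 79 → {56, 58, 63, 69, 78, 79}
insert 80 → {56, 58, 63, 69, 78, 79, 80}
insert 89 → {56, 58, 63, 69, 78, 79, 80, 89}
insert 53 → {53, 56, 58, 63, 69, 78, 79, 80, 89}
process next event → 53; now {56, 58, 63, 69, 78, 79, 80, 89}
insert 64 → {56, 58, 63, 64, 69, 78, 79, 80, 89}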